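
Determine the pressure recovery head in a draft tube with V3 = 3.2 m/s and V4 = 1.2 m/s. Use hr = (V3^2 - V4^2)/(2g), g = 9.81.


hr = (3.2^2 - 1.2^2) / (2*9.81) = 0.4485 m


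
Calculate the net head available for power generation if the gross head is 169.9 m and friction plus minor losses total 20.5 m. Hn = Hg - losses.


Hn = 169.9 - 20.5 = 149.4000 m


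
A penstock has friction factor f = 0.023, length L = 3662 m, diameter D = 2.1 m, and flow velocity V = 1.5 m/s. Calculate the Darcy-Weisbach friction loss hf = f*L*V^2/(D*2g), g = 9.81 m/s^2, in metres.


hf = 0.023 * 3662 * 1.5^2 / (2.1 * 2 * 9.81) = 4.5995 m


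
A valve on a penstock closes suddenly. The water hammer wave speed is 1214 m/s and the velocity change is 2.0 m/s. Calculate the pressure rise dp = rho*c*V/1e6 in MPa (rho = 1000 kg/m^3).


dp = 1000 * 1214 * 2.0 / 1e6 = 2.4280 MPa


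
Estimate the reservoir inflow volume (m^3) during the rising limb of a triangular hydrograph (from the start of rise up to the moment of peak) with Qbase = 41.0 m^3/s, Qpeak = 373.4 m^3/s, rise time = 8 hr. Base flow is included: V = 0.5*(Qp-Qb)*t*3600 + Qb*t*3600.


V = 0.5*(373.4 - 41.0)*8*3600 + 41.0*8*3600 = 5.9674e+06 m^3


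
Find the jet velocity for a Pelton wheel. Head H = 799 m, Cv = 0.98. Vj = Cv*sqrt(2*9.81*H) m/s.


Vj = 0.98 * sqrt(2*9.81*799) = 122.7012 m/s


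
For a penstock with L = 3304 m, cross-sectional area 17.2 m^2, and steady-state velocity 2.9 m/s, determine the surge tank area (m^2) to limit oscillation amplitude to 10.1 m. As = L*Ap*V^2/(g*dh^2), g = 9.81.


As = 3304 * 17.2 * 2.9^2 / (9.81 * 10.1^2) = 477.5873 m^2


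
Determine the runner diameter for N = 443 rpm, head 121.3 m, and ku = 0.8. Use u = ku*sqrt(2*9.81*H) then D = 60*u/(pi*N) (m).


u = 0.8 * sqrt(2*9.81*121.3) = 39.0274 m/s
D = 60 * 39.0274 / (pi * 443) = 1.6825 m


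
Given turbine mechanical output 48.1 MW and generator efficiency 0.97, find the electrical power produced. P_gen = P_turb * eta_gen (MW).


P_gen = 48.1 * 0.97 = 46.6570 MW


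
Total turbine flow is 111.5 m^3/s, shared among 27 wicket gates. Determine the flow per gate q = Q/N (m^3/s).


q = 111.5 / 27 = 4.1296 m^3/s


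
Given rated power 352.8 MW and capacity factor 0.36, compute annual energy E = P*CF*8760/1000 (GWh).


E = 352.8 * 0.36 * 8760 / 1000 = 1112.5901 GWh


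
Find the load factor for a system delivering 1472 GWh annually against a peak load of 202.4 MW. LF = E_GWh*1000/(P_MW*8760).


LF = 1472 * 1000 / (202.4 * 8760) = 0.8302


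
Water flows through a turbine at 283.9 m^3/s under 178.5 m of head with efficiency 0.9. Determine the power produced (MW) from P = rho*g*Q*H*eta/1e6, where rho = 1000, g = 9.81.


P = 1000 * 9.81 * 283.9 * 178.5 * 0.9 / 1e6 = 447.4197 MW


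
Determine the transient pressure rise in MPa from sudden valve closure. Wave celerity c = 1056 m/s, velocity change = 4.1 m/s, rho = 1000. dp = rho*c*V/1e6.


dp = 1000 * 1056 * 4.1 / 1e6 = 4.3296 MPa


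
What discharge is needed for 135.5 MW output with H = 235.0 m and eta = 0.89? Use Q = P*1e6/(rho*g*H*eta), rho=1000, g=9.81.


Q = 135.5 * 1e6 / (1000 * 9.81 * 235.0 * 0.89) = 66.0408 m^3/s


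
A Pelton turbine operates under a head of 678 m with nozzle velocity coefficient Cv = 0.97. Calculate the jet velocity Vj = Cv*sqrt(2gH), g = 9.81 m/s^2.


Vj = 0.97 * sqrt(2*9.81*678) = 111.8758 m/s


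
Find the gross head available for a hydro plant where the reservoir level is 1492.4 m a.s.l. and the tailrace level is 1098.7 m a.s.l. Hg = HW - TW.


Hg = 1492.4 - 1098.7 = 393.7000 m


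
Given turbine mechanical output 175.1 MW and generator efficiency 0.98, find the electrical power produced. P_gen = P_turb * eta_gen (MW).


P_gen = 175.1 * 0.98 = 171.5980 MW


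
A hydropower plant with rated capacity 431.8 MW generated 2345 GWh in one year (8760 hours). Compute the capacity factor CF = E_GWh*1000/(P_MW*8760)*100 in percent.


CF = 2345 * 1000 / (431.8 * 8760) * 100 = 61.9949 %


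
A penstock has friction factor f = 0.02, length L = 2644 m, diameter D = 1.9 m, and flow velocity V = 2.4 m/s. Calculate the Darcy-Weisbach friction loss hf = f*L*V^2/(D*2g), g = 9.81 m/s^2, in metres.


hf = 0.02 * 2644 * 2.4^2 / (1.9 * 2 * 9.81) = 8.1707 m


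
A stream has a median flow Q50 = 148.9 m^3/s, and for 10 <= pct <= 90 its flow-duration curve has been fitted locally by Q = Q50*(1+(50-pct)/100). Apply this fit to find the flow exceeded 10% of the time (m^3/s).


Q = 148.9 * (1 + (50 - 10)/100) = 208.4600 m^3/s


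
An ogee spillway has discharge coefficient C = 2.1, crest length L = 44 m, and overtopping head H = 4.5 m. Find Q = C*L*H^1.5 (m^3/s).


Q = 2.1 * 44 * 4.5^1.5 = 882.0450 m^3/s


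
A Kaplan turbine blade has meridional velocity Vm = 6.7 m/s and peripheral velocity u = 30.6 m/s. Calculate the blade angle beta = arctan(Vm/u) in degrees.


beta = arctan(6.7 / 30.6) = 12.3503 degrees


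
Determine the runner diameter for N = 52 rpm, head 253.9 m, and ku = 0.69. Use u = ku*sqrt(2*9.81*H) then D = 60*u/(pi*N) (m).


u = 0.69 * sqrt(2*9.81*253.9) = 48.7001 m/s
D = 60 * 48.7001 / (pi * 52) = 17.8866 m


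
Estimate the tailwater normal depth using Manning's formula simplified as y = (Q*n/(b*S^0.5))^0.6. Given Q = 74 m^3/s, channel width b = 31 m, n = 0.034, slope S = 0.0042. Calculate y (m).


y = (74 * 0.034 / (31 * 0.0042^0.5))^0.6 = 1.1445 m


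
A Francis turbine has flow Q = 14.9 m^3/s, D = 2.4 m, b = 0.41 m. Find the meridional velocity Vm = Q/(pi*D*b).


Vm = 14.9 / (pi * 2.4 * 0.41) = 4.8199 m/s


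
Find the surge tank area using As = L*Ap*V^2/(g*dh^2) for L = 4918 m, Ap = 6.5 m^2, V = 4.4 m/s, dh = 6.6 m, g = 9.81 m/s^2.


As = 4918 * 6.5 * 4.4^2 / (9.81 * 6.6^2) = 1448.2727 m^2


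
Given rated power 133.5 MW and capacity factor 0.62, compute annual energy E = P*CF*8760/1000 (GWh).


E = 133.5 * 0.62 * 8760 / 1000 = 725.0652 GWh


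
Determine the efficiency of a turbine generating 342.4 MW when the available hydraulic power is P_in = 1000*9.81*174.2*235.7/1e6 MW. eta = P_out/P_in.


P_in = 1000 * 9.81 * 174.2 * 235.7 / 1e6 = 402.7882 MW
eta = 342.4 / 402.7882 = 0.8501


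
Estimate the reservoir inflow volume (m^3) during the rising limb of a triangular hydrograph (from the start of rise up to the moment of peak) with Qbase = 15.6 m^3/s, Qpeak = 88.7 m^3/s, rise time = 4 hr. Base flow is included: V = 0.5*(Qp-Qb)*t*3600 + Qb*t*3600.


V = 0.5*(88.7 - 15.6)*4*3600 + 15.6*4*3600 = 750960.0000 m^3


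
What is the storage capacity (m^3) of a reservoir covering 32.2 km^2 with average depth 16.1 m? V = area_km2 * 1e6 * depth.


V = 32.2 * 1e6 * 16.1 = 5.1842e+08 m^3


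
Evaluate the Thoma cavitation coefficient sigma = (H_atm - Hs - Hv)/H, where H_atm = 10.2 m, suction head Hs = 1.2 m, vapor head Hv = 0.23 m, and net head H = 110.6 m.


sigma = (10.2 - 1.2 - 0.23) / 110.6 = 0.0793


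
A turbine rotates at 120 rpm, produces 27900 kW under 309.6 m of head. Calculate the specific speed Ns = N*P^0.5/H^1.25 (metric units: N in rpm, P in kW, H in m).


Ns = 120 * 27900^0.5 / 309.6^1.25 = 15.4341


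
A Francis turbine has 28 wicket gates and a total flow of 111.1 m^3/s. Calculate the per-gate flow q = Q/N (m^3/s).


q = 111.1 / 28 = 3.9679 m^3/s


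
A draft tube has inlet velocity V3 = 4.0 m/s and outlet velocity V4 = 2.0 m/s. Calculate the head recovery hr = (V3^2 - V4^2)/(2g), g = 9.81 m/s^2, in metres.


hr = (4.0^2 - 2.0^2) / (2*9.81) = 0.6116 m


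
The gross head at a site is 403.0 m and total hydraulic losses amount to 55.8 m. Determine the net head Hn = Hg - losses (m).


Hn = 403.0 - 55.8 = 347.2000 m


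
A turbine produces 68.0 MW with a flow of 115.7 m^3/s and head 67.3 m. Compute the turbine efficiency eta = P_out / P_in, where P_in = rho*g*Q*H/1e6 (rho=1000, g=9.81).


P_in = 1000 * 9.81 * 115.7 * 67.3 / 1e6 = 76.3866 MW
eta = 68.0 / 76.3866 = 0.8902


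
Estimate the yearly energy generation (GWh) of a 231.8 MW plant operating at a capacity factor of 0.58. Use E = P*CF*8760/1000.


E = 231.8 * 0.58 * 8760 / 1000 = 1177.7294 GWh


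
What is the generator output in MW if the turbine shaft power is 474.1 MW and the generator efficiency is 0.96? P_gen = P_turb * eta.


P_gen = 474.1 * 0.96 = 455.1360 MW


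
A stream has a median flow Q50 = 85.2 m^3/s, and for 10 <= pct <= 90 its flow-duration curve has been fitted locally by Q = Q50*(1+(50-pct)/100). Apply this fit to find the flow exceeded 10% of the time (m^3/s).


Q = 85.2 * (1 + (50 - 10)/100) = 119.2800 m^3/s


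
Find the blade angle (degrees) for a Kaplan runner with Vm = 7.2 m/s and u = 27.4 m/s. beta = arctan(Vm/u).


beta = arctan(7.2 / 27.4) = 14.7230 degrees


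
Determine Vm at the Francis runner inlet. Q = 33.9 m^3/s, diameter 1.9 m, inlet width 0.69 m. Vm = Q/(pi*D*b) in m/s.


Vm = 33.9 / (pi * 1.9 * 0.69) = 8.2309 m/s


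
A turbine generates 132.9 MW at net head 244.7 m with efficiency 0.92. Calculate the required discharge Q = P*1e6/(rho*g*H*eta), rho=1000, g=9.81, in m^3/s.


Q = 132.9 * 1e6 / (1000 * 9.81 * 244.7 * 0.92) = 60.1775 m^3/s


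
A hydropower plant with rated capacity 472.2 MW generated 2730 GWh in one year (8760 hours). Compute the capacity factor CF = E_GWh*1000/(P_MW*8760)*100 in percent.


CF = 2730 * 1000 / (472.2 * 8760) * 100 = 65.9983 %


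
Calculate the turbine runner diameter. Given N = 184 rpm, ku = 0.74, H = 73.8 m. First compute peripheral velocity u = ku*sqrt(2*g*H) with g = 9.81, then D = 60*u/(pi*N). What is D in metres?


u = 0.74 * sqrt(2*9.81*73.8) = 28.1585 m/s
D = 60 * 28.1585 / (pi * 184) = 2.9228 m


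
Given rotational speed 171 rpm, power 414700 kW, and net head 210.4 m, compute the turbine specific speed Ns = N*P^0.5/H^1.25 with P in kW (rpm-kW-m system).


Ns = 171 * 414700^0.5 / 210.4^1.25 = 137.4219


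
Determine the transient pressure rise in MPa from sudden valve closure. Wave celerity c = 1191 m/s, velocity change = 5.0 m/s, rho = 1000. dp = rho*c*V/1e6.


dp = 1000 * 1191 * 5.0 / 1e6 = 5.9550 MPa


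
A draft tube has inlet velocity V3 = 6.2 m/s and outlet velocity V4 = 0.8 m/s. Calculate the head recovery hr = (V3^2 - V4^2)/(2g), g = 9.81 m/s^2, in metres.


hr = (6.2^2 - 0.8^2) / (2*9.81) = 1.9266 m


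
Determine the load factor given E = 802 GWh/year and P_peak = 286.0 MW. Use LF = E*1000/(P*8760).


LF = 802 * 1000 / (286.0 * 8760) = 0.3201


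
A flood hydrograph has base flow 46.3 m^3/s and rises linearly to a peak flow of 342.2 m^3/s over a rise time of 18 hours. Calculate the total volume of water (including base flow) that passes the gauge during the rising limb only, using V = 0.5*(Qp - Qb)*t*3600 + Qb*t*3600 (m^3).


V = 0.5*(342.2 - 46.3)*18*3600 + 46.3*18*3600 = 1.2587e+07 m^3


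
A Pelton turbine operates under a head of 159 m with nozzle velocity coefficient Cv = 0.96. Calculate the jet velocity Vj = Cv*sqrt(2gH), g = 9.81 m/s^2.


Vj = 0.96 * sqrt(2*9.81*159) = 53.6191 m/s


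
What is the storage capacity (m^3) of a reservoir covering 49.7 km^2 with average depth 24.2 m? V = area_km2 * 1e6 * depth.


V = 49.7 * 1e6 * 24.2 = 1.2027e+09 m^3


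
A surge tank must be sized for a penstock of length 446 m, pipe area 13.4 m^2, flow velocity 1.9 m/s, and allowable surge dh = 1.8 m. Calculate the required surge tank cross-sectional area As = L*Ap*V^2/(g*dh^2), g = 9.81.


As = 446 * 13.4 * 1.9^2 / (9.81 * 1.8^2) = 678.7859 m^2


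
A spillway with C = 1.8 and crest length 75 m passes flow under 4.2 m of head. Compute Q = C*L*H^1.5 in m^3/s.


Q = 1.8 * 75 * 4.2^1.5 = 1162.0042 m^3/s


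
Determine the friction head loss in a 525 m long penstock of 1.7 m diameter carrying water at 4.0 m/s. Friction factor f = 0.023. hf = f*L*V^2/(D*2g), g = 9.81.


hf = 0.023 * 525 * 4.0^2 / (1.7 * 2 * 9.81) = 5.7924 m


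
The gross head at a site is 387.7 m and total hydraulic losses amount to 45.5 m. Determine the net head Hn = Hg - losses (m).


Hn = 387.7 - 45.5 = 342.2000 m


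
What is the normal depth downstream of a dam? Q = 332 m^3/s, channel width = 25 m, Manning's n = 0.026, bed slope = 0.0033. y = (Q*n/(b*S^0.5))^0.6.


y = (332 * 0.026 / (25 * 0.0033^0.5))^0.6 = 2.9332 m


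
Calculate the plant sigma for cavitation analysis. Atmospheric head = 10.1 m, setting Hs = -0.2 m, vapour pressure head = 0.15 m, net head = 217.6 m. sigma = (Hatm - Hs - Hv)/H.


sigma = (10.1 - (-0.2) - 0.15) / 217.6 = 0.0466


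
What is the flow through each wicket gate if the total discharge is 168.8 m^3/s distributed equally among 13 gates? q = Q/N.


q = 168.8 / 13 = 12.9846 m^3/s


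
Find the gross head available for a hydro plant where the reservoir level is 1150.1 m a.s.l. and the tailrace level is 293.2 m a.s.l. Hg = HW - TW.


Hg = 1150.1 - 293.2 = 856.9000 m


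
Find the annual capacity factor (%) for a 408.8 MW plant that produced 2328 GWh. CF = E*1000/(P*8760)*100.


CF = 2328 * 1000 / (408.8 * 8760) * 100 = 65.0082 %


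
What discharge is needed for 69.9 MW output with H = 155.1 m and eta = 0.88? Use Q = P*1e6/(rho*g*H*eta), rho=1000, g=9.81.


Q = 69.9 * 1e6 / (1000 * 9.81 * 155.1 * 0.88) = 52.2052 m^3/s


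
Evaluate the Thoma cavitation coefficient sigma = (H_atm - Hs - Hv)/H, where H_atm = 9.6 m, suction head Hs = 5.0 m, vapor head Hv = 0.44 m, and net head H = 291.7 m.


sigma = (9.6 - 5.0 - 0.44) / 291.7 = 0.0143


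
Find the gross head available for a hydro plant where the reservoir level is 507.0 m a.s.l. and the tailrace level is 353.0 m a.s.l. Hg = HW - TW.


Hg = 507.0 - 353.0 = 154.0000 m


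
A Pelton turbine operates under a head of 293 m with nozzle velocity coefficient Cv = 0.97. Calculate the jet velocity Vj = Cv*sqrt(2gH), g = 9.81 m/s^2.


Vj = 0.97 * sqrt(2*9.81*293) = 73.5453 m/s


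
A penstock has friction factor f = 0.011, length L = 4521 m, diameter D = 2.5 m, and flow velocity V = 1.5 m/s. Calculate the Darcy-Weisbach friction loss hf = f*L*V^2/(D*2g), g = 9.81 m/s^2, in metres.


hf = 0.011 * 4521 * 1.5^2 / (2.5 * 2 * 9.81) = 2.2812 m


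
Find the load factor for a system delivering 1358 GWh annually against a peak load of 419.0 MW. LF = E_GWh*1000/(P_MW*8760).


LF = 1358 * 1000 / (419.0 * 8760) = 0.3700


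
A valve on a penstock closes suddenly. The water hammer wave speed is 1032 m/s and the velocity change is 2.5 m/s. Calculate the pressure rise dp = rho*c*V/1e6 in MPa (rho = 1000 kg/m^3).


dp = 1000 * 1032 * 2.5 / 1e6 = 2.5800 MPa


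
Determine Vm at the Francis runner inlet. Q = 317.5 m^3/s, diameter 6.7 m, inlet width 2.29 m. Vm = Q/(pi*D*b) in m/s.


Vm = 317.5 / (pi * 6.7 * 2.29) = 6.5869 m/s


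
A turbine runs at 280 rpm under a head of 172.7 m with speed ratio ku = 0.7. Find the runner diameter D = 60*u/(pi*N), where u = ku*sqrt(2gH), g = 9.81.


u = 0.7 * sqrt(2*9.81*172.7) = 40.7468 m/s
D = 60 * 40.7468 / (pi * 280) = 2.7793 m


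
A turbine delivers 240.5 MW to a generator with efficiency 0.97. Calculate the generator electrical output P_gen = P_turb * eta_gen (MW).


P_gen = 240.5 * 0.97 = 233.2850 MW


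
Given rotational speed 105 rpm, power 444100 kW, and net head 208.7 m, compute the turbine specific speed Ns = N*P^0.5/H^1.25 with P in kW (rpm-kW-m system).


Ns = 105 * 444100^0.5 / 208.7^1.25 = 88.2118


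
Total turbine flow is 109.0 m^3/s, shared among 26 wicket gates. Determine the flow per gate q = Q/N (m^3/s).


q = 109.0 / 26 = 4.1923 m^3/s


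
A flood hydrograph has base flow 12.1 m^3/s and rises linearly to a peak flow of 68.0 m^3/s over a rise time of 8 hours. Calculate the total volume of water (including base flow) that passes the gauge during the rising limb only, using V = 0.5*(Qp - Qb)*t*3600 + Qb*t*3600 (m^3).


V = 0.5*(68.0 - 12.1)*8*3600 + 12.1*8*3600 = 1.1534e+06 m^3


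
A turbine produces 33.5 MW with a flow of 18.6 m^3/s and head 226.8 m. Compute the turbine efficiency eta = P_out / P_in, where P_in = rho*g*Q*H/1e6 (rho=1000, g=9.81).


P_in = 1000 * 9.81 * 18.6 * 226.8 / 1e6 = 41.3833 MW
eta = 33.5 / 41.3833 = 0.8095


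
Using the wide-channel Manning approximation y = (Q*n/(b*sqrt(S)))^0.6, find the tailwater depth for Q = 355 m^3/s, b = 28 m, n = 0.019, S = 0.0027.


y = (355 * 0.019 / (28 * 0.0027^0.5))^0.6 = 2.5101 m


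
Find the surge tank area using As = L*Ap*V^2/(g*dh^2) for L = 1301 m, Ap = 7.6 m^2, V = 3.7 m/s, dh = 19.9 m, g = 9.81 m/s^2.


As = 1301 * 7.6 * 3.7^2 / (9.81 * 19.9^2) = 34.8433 m^2


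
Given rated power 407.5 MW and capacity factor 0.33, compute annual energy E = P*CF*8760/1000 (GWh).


E = 407.5 * 0.33 * 8760 / 1000 = 1178.0010 GWh


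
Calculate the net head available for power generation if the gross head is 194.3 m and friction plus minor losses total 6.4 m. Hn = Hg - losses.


Hn = 194.3 - 6.4 = 187.9000 m


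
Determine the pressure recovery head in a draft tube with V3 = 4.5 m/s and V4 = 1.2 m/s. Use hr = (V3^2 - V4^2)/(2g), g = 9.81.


hr = (4.5^2 - 1.2^2) / (2*9.81) = 0.9587 m


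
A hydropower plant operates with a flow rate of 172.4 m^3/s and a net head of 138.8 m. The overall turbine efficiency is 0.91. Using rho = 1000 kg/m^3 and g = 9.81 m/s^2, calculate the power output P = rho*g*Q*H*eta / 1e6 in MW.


P = 1000 * 9.81 * 172.4 * 138.8 * 0.91 / 1e6 = 213.6176 MW


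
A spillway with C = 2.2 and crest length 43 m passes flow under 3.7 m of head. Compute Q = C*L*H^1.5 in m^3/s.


Q = 2.2 * 43 * 3.7^1.5 = 673.2769 m^3/s


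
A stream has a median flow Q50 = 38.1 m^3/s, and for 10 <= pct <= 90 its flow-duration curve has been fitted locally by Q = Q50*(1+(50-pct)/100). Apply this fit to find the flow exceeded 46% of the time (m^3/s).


Q = 38.1 * (1 + (50 - 46)/100) = 39.6240 m^3/s


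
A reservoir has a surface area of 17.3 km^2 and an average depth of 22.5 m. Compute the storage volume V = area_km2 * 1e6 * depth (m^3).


V = 17.3 * 1e6 * 22.5 = 3.8925e+08 m^3


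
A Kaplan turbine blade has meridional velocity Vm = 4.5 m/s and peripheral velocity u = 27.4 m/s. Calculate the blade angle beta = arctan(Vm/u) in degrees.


beta = arctan(4.5 / 27.4) = 9.3266 degrees


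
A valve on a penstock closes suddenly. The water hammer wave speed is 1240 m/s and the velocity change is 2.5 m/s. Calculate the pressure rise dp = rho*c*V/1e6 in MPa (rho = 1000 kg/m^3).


dp = 1000 * 1240 * 2.5 / 1e6 = 3.1000 MPa


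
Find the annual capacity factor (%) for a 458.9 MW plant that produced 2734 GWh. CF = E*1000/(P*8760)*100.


CF = 2734 * 1000 / (458.9 * 8760) * 100 = 68.0106 %


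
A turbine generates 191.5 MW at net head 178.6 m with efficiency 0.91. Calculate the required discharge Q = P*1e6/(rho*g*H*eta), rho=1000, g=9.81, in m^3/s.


Q = 191.5 * 1e6 / (1000 * 9.81 * 178.6 * 0.91) = 120.1094 m^3/s


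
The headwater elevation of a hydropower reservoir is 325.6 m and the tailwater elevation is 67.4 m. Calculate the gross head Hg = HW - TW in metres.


Hg = 325.6 - 67.4 = 258.2000 m


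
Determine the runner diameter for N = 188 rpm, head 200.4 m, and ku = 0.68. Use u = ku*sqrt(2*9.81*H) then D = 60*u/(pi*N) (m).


u = 0.68 * sqrt(2*9.81*200.4) = 42.6390 m/s
D = 60 * 42.6390 / (pi * 188) = 4.3316 m


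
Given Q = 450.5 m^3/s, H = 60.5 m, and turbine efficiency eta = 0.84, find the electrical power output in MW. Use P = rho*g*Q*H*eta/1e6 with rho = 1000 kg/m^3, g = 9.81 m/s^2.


P = 1000 * 9.81 * 450.5 * 60.5 * 0.84 / 1e6 = 224.5942 MW


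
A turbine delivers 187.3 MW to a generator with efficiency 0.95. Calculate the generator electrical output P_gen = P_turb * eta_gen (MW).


P_gen = 187.3 * 0.95 = 177.9350 MW


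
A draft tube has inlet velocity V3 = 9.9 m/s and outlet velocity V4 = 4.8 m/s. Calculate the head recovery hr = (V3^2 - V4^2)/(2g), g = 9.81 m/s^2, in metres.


hr = (9.9^2 - 4.8^2) / (2*9.81) = 3.8211 m


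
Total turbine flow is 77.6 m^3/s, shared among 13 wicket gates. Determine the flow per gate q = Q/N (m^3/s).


q = 77.6 / 13 = 5.9692 m^3/s


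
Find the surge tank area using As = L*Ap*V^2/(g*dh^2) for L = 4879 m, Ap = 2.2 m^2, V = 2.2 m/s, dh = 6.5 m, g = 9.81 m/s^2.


As = 4879 * 2.2 * 2.2^2 / (9.81 * 6.5^2) = 125.3439 m^2


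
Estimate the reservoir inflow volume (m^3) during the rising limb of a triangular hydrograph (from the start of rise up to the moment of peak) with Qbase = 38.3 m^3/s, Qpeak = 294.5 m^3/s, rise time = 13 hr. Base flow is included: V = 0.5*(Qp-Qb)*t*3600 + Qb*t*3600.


V = 0.5*(294.5 - 38.3)*13*3600 + 38.3*13*3600 = 7.7875e+06 m^3


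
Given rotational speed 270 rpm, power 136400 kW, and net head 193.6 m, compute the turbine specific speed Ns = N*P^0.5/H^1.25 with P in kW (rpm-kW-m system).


Ns = 270 * 136400^0.5 / 193.6^1.25 = 138.0827


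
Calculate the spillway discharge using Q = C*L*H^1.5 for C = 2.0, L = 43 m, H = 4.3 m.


Q = 2.0 * 43 * 4.3^1.5 = 766.8336 m^3/s


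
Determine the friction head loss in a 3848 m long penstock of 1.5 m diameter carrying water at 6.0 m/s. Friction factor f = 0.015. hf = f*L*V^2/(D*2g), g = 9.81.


hf = 0.015 * 3848 * 6.0^2 / (1.5 * 2 * 9.81) = 70.6055 m


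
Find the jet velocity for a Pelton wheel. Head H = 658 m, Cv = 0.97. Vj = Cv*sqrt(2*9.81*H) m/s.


Vj = 0.97 * sqrt(2*9.81*658) = 110.2133 m/s


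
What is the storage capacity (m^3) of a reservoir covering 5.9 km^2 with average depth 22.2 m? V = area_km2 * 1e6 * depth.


V = 5.9 * 1e6 * 22.2 = 1.3098e+08 m^3


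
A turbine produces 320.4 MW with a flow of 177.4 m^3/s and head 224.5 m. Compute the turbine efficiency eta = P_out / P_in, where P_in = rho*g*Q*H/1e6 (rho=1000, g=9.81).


P_in = 1000 * 9.81 * 177.4 * 224.5 / 1e6 = 390.6960 MW
eta = 320.4 / 390.6960 = 0.8201


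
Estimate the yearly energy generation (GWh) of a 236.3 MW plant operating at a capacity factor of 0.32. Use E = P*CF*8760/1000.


E = 236.3 * 0.32 * 8760 / 1000 = 662.3962 GWh


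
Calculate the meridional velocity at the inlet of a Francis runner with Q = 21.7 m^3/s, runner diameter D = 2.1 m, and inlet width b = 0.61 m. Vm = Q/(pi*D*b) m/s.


Vm = 21.7 / (pi * 2.1 * 0.61) = 5.3921 m/s


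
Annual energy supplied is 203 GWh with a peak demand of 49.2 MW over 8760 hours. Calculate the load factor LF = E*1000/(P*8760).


LF = 203 * 1000 / (49.2 * 8760) = 0.4710


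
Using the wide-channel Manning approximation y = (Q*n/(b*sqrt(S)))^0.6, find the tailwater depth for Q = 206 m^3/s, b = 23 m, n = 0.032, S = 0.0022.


y = (206 * 0.032 / (23 * 0.0022^0.5))^0.6 = 2.9624 m


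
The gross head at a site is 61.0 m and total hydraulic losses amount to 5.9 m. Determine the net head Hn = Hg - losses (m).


Hn = 61.0 - 5.9 = 55.1000 m


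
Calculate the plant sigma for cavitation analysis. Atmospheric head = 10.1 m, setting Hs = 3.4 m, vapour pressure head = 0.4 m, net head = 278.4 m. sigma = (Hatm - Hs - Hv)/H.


sigma = (10.1 - 3.4 - 0.4) / 278.4 = 0.0226


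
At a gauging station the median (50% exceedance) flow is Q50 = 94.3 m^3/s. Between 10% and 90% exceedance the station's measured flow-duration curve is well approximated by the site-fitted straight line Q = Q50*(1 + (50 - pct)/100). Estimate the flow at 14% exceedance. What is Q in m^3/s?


Q = 94.3 * (1 + (50 - 14)/100) = 128.2480 m^3/s


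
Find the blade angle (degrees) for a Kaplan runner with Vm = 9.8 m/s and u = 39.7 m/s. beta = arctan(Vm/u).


beta = arctan(9.8 / 39.7) = 13.8663 degrees


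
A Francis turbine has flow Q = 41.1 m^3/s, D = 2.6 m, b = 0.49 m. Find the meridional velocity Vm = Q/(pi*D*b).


Vm = 41.1 / (pi * 2.6 * 0.49) = 10.2689 m/s


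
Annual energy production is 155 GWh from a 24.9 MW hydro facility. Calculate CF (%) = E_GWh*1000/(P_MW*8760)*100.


CF = 155 * 1000 / (24.9 * 8760) * 100 = 71.0605 %


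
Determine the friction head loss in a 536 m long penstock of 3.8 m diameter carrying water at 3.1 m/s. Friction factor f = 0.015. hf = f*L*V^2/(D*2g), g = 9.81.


hf = 0.015 * 536 * 3.1^2 / (3.8 * 2 * 9.81) = 1.0363 m


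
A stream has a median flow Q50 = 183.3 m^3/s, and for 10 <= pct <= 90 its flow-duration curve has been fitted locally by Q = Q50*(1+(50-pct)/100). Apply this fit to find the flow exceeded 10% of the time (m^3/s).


Q = 183.3 * (1 + (50 - 10)/100) = 256.6200 m^3/s


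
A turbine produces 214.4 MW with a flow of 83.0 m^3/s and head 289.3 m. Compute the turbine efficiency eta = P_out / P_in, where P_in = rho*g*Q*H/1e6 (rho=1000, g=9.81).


P_in = 1000 * 9.81 * 83.0 * 289.3 / 1e6 = 235.5567 MW
eta = 214.4 / 235.5567 = 0.9102


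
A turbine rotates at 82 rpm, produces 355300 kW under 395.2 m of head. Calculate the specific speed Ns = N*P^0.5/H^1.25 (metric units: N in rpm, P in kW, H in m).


Ns = 82 * 355300^0.5 / 395.2^1.25 = 27.7390


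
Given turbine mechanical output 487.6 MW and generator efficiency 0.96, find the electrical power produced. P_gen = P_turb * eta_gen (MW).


P_gen = 487.6 * 0.96 = 468.0960 MW


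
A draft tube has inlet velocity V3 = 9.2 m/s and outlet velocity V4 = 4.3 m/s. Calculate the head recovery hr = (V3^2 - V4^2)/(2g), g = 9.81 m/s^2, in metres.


hr = (9.2^2 - 4.3^2) / (2*9.81) = 3.3716 m


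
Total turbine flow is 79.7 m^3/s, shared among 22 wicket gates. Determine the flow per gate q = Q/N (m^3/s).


q = 79.7 / 22 = 3.6227 m^3/s


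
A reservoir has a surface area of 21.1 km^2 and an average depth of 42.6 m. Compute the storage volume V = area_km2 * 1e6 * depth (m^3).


V = 21.1 * 1e6 * 42.6 = 8.9886e+08 m^3


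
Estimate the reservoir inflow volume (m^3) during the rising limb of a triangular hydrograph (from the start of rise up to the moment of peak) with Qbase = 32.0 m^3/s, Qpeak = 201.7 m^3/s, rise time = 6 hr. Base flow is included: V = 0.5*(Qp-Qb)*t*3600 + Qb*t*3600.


V = 0.5*(201.7 - 32.0)*6*3600 + 32.0*6*3600 = 2.5240e+06 m^3


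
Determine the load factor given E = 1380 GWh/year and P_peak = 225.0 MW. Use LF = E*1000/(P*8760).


LF = 1380 * 1000 / (225.0 * 8760) = 0.7002


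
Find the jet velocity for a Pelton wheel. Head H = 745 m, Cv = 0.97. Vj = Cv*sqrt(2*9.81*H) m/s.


Vj = 0.97 * sqrt(2*9.81*745) = 117.2734 m/s


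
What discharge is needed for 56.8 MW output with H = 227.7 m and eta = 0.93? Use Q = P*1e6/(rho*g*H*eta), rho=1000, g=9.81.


Q = 56.8 * 1e6 / (1000 * 9.81 * 227.7 * 0.93) = 27.3422 m^3/s


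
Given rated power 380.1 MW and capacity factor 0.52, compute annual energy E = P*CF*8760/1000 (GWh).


E = 380.1 * 0.52 * 8760 / 1000 = 1731.4315 GWh


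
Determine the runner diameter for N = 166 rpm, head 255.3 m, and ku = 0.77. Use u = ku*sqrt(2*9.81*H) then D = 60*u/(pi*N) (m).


u = 0.77 * sqrt(2*9.81*255.3) = 54.4961 m/s
D = 60 * 54.4961 / (pi * 166) = 6.2699 m


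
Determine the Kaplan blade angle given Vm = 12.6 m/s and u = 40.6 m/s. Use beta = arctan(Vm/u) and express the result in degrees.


beta = arctan(12.6 / 40.6) = 17.2415 degrees


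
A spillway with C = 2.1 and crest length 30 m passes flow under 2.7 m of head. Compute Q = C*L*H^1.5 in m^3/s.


Q = 2.1 * 30 * 2.7^1.5 = 279.5028 m^3/s


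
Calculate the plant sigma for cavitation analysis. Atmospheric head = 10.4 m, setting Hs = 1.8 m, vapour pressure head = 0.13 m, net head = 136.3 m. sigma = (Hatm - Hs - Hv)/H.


sigma = (10.4 - 1.8 - 0.13) / 136.3 = 0.0621


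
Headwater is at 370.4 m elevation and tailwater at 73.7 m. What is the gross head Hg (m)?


Hg = 370.4 - 73.7 = 296.7000 m


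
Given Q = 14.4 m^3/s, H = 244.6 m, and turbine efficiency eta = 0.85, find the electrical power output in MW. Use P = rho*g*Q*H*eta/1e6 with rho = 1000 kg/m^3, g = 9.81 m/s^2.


P = 1000 * 9.81 * 14.4 * 244.6 * 0.85 / 1e6 = 29.3702 MW


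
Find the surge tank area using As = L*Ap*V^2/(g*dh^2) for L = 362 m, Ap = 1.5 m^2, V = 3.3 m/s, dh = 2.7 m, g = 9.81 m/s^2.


As = 362 * 1.5 * 3.3^2 / (9.81 * 2.7^2) = 82.6858 m^2


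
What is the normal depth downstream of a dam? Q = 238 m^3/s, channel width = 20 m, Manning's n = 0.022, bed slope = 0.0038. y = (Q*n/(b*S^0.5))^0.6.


y = (238 * 0.022 / (20 * 0.0038^0.5))^0.6 = 2.3815 m


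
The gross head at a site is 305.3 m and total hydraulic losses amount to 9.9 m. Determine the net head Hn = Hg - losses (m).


Hn = 305.3 - 9.9 = 295.4000 m


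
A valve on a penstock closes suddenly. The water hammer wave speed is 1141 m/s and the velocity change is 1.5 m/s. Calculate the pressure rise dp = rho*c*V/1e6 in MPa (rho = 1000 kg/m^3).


dp = 1000 * 1141 * 1.5 / 1e6 = 1.7115 MPa


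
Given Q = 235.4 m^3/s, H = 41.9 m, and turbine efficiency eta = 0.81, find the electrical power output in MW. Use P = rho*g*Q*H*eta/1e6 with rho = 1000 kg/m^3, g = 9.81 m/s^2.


P = 1000 * 9.81 * 235.4 * 41.9 * 0.81 / 1e6 = 78.3745 MW


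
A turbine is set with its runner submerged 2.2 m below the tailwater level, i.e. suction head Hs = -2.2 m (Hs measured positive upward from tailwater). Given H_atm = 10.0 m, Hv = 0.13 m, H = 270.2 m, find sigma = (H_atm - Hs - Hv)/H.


sigma = (10.0 - (-2.2) - 0.13) / 270.2 = 0.0447


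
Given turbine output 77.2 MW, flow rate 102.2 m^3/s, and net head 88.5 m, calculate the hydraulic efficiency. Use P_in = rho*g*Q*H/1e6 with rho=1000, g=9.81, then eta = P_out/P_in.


P_in = 1000 * 9.81 * 102.2 * 88.5 / 1e6 = 88.7285 MW
eta = 77.2 / 88.7285 = 0.8701


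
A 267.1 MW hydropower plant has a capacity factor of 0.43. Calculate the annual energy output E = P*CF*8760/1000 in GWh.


E = 267.1 * 0.43 * 8760 / 1000 = 1006.1123 GWh


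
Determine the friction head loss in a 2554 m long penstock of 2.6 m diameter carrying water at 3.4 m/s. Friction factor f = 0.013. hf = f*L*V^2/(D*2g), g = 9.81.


hf = 0.013 * 2554 * 3.4^2 / (2.6 * 2 * 9.81) = 7.5240 m


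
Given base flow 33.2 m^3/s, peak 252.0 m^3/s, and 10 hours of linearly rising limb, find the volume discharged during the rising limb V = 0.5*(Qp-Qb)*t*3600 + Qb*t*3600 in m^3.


V = 0.5*(252.0 - 33.2)*10*3600 + 33.2*10*3600 = 5.1336e+06 m^3


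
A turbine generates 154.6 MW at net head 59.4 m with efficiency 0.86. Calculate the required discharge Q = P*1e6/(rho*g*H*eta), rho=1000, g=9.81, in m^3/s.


Q = 154.6 * 1e6 / (1000 * 9.81 * 59.4 * 0.86) = 308.5003 m^3/s


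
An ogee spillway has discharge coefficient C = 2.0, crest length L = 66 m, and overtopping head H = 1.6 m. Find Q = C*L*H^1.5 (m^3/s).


Q = 2.0 * 66 * 1.6^1.5 = 267.1492 m^3/s


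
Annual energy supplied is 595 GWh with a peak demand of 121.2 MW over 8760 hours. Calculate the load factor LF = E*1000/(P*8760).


LF = 595 * 1000 / (121.2 * 8760) = 0.5604


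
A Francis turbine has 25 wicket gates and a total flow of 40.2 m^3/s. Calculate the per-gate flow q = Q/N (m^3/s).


q = 40.2 / 25 = 1.6080 m^3/s


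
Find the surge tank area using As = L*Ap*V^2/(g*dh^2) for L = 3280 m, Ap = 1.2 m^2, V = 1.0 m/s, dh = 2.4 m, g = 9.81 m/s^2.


As = 3280 * 1.2 * 1.0^2 / (9.81 * 2.4^2) = 69.6568 m^2


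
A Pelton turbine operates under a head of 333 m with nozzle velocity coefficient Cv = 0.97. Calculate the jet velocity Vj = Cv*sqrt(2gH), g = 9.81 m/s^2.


Vj = 0.97 * sqrt(2*9.81*333) = 78.4049 m/s


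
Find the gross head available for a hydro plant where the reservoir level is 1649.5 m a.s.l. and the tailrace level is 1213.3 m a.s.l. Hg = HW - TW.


Hg = 1649.5 - 1213.3 = 436.2000 m


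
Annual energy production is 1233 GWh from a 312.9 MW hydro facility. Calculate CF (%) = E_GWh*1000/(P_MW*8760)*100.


CF = 1233 * 1000 / (312.9 * 8760) * 100 = 44.9835 %


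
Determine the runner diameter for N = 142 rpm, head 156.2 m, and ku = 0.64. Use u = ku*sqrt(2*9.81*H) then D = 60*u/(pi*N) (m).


u = 0.64 * sqrt(2*9.81*156.2) = 35.4299 m/s
D = 60 * 35.4299 / (pi * 142) = 4.7652 m


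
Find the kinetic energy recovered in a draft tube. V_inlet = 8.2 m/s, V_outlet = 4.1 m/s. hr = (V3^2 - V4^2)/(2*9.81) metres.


hr = (8.2^2 - 4.1^2) / (2*9.81) = 2.5703 m


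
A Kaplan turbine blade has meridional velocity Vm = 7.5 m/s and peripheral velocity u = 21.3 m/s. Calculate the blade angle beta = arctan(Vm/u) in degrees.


beta = arctan(7.5 / 21.3) = 19.3978 degrees


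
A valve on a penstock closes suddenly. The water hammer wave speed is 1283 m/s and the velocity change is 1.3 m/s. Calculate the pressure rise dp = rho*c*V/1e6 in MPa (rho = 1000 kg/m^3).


dp = 1000 * 1283 * 1.3 / 1e6 = 1.6679 MPa


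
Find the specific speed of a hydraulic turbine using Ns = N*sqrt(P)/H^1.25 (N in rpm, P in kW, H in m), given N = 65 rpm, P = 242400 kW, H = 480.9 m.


Ns = 65 * 242400^0.5 / 480.9^1.25 = 14.2106


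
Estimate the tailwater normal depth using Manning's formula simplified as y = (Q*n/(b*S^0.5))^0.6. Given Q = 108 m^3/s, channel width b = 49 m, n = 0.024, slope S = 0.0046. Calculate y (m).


y = (108 * 0.024 / (49 * 0.0046^0.5))^0.6 = 0.8615 m


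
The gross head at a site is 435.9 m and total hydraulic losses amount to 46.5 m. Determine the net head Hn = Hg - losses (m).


Hn = 435.9 - 46.5 = 389.4000 m


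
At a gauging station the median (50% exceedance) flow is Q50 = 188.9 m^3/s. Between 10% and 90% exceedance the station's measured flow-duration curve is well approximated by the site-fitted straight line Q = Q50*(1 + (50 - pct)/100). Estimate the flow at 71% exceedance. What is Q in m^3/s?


Q = 188.9 * (1 + (50 - 71)/100) = 149.2310 m^3/s


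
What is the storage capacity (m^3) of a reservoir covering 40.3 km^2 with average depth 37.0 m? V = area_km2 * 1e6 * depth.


V = 40.3 * 1e6 * 37.0 = 1.4911e+09 m^3


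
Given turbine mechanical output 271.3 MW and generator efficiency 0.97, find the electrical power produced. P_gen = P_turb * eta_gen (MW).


P_gen = 271.3 * 0.97 = 263.1610 MW


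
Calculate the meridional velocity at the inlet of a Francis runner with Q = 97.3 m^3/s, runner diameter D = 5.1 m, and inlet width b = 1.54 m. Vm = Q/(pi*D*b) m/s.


Vm = 97.3 / (pi * 5.1 * 1.54) = 3.9434 m/s


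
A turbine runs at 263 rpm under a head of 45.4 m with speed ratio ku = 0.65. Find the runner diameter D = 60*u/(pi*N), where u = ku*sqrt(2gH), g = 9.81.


u = 0.65 * sqrt(2*9.81*45.4) = 19.3995 m/s
D = 60 * 19.3995 / (pi * 263) = 1.4088 m


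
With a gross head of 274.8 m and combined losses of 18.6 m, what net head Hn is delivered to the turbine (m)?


Hn = 274.8 - 18.6 = 256.2000 m


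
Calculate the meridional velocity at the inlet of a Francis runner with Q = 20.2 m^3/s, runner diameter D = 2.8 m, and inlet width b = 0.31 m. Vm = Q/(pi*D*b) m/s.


Vm = 20.2 / (pi * 2.8 * 0.31) = 7.4077 m/s


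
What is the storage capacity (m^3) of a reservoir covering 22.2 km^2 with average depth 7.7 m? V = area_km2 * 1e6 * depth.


V = 22.2 * 1e6 * 7.7 = 1.7094e+08 m^3


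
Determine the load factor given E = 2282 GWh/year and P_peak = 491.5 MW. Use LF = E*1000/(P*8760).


LF = 2282 * 1000 / (491.5 * 8760) = 0.5300


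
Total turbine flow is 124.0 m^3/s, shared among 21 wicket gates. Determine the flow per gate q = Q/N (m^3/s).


q = 124.0 / 21 = 5.9048 m^3/s


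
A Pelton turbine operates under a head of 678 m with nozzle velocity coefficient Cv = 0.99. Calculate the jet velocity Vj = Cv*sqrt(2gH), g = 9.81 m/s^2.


Vj = 0.99 * sqrt(2*9.81*678) = 114.1825 m/s


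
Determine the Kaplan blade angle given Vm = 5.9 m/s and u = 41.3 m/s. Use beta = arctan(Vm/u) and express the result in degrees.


beta = arctan(5.9 / 41.3) = 8.1301 degrees


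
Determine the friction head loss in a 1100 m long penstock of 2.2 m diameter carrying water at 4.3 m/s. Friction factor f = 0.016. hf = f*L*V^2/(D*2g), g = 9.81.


hf = 0.016 * 1100 * 4.3^2 / (2.2 * 2 * 9.81) = 7.5392 m


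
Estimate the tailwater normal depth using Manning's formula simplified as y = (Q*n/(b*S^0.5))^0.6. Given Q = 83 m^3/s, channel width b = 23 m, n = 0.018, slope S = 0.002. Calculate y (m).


y = (83 * 0.018 / (23 * 0.002^0.5))^0.6 = 1.2510 m


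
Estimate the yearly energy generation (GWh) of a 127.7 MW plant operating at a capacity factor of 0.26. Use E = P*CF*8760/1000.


E = 127.7 * 0.26 * 8760 / 1000 = 290.8495 GWh


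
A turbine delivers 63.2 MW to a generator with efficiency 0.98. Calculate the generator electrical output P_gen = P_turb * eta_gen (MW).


P_gen = 63.2 * 0.98 = 61.9360 MW


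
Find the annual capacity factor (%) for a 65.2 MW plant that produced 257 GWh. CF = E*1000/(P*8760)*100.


CF = 257 * 1000 / (65.2 * 8760) * 100 = 44.9968 %


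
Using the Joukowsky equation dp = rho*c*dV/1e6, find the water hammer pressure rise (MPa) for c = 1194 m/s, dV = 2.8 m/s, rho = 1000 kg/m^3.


dp = 1000 * 1194 * 2.8 / 1e6 = 3.3432 MPa


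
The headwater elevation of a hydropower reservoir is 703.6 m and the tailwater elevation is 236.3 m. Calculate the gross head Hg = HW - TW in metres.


Hg = 703.6 - 236.3 = 467.3000 m


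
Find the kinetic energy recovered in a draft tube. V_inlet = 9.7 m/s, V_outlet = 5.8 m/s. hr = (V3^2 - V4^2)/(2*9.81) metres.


hr = (9.7^2 - 5.8^2) / (2*9.81) = 3.0810 m


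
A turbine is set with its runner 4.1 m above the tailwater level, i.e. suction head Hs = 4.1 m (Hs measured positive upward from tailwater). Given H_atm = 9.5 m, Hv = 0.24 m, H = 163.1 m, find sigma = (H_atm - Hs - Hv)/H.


sigma = (9.5 - 4.1 - 0.24) / 163.1 = 0.0316


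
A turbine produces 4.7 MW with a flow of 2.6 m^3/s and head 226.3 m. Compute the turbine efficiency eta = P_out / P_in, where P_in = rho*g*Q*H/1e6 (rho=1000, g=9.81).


P_in = 1000 * 9.81 * 2.6 * 226.3 / 1e6 = 5.7720 MW
eta = 4.7 / 5.7720 = 0.8143


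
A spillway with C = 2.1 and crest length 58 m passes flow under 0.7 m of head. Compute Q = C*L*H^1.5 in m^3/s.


Q = 2.1 * 58 * 0.7^1.5 = 71.3336 m^3/s


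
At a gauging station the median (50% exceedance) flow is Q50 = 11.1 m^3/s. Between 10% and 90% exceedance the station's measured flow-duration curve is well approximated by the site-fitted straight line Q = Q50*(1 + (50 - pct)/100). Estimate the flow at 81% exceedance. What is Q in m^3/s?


Q = 11.1 * (1 + (50 - 81)/100) = 7.6590 m^3/s


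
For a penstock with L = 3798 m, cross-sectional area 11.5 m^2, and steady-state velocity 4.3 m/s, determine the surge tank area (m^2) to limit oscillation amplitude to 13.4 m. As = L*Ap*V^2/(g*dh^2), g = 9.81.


As = 3798 * 11.5 * 4.3^2 / (9.81 * 13.4^2) = 458.4702 m^2


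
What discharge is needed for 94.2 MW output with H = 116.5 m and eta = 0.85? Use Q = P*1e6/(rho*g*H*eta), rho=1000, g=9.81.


Q = 94.2 * 1e6 / (1000 * 9.81 * 116.5 * 0.85) = 96.9699 m^3/s


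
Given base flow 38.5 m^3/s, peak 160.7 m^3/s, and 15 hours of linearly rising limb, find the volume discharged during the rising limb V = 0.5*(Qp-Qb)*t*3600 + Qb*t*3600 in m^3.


V = 0.5*(160.7 - 38.5)*15*3600 + 38.5*15*3600 = 5.3784e+06 m^3


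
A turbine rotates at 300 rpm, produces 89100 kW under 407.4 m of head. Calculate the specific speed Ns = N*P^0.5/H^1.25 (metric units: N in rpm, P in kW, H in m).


Ns = 300 * 89100^0.5 / 407.4^1.25 = 48.9253


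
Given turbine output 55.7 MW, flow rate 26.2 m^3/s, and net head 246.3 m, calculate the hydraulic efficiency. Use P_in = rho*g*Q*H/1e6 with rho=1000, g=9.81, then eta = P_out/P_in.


P_in = 1000 * 9.81 * 26.2 * 246.3 / 1e6 = 63.3045 MW
eta = 55.7 / 63.3045 = 0.8799


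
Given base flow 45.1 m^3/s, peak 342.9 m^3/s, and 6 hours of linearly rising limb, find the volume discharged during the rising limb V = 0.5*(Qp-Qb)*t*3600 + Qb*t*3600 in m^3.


V = 0.5*(342.9 - 45.1)*6*3600 + 45.1*6*3600 = 4.1904e+06 m^3
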